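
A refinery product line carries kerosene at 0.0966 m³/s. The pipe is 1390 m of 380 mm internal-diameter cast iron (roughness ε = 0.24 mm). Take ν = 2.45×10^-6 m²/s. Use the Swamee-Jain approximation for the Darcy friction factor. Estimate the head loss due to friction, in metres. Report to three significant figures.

h_f ≈ 2.75 m

V = 4Q/(πD²) = 4·0.0966/(π·0.380²) = 0.8518 m/s
Re = VD/ν = 0.8518·0.380/2.45×10^-6 = 1.32×10^5 → turbulent
ε/D = 0.24/380 = 6.32×10^-4
Swamee-Jain: f = 0.02034
h_f = f(L/D)V²/(2g) = 0.02034·(1390/0.380)·0.8518²/(2·9.81) = 2.751 m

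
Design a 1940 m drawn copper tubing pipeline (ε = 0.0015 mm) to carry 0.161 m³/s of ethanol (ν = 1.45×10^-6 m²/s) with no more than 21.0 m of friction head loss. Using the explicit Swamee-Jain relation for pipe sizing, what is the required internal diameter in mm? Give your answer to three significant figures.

Swamee-Jain (Type III): D = 0.66·[ε^1.25·(LQ²/(gh_f))^4.75 + ν·Q^9.4·(L/(gh_f))^5.2]^0.04
LQ²/(gh_f) = 0.2441; L/(gh_f) = 9.417
Term 1 = ε^1.25·(…)^4.75 = 6.47×10^-11; Term 2 = ν·Q^9.4·(…)^5.2 = 5.89×10^-9
D = 0.66·(6.47×10^-11 + 5.89×10^-9)^0.04 = 0.3094 m = 309 mm
Check: V = 2.14 m/s, Re = 4.57×10^5, f = 0.01338, h_f = 19.6 m ≈ 21.0 m ✓

D ≈ 309 mm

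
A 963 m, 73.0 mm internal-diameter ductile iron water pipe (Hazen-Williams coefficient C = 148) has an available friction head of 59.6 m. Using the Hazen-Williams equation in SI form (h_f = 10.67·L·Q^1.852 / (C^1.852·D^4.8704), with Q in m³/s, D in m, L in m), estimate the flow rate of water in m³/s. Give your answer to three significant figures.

Rearranging: Q = [h_f·C^1.852·D^4.8704 / (10.67·L)]^(1/1.852)
Q = [59.6·148^1.852·0.0730^4.8704 / (10.67·963)]^0.540 = 0.009406 m³/s

Q ≈ 0.00941 m³/s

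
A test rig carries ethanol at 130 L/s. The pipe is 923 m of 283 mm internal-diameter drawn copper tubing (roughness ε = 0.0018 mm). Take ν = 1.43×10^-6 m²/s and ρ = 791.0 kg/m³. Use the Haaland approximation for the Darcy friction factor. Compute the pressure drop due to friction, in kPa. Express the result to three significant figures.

V = 4Q/(πD²) = 4·0.130/(π·0.283²) = 2.067 m/s
Re = VD/ν = 2.067·0.283/1.43×10^-6 = 4.09×10^5 → turbulent
ε/D = 0.0018/283 = 6.36×10^-6
Haaland: f = 0.01361
h_f = f(L/D)V²/(2g) = 0.01361·(923/0.283)·2.067²/(2·9.81) = 9.661 m
Δp = ρg·h_f = 791.0·9.81·9.661 = 74.97 kPa

Δp ≈ 75.0 kPa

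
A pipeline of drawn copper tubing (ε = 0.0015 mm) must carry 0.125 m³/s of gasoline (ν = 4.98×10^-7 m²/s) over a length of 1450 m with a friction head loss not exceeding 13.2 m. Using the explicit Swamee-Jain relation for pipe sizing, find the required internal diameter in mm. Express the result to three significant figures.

D ≈ 280 mm

Swamee-Jain (Type III): D = 0.66·[ε^1.25·(LQ²/(gh_f))^4.75 + ν·Q^9.4·(L/(gh_f))^5.2]^0.04
LQ²/(gh_f) = 0.1750; L/(gh_f) = 11.20
Term 1 = ε^1.25·(…)^4.75 = 1.33×10^-11; Term 2 = ν·Q^9.4·(…)^5.2 = 4.61×10^-10
D = 0.66·(1.33×10^-11 + 4.61×10^-10)^0.04 = 0.2796 m = 280 mm
Check: V = 2.04 m/s, Re = 1.14×10^6, f = 0.01150, h_f = 12.6 m ≈ 13.2 m ✓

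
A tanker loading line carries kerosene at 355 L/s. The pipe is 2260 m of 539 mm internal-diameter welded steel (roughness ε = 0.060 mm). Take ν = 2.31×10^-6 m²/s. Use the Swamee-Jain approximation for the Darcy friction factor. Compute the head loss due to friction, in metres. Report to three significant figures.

h_f ≈ 7.84 m

V = 4Q/(πD²) = 4·0.355/(π·0.539²) = 1.556 m/s
Re = VD/ν = 1.556·0.539/2.31×10^-6 = 3.63×10^5 → turbulent
ε/D = 0.060/539 = 1.11×10^-4
Swamee-Jain: f = 0.01516
h_f = f(L/D)V²/(2g) = 0.01516·(2260/0.539)·1.556²/(2·9.81) = 7.843 m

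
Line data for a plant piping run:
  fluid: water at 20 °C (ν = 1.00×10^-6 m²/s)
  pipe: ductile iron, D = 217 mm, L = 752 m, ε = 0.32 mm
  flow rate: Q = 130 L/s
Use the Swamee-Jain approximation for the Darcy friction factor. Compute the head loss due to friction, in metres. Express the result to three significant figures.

h_f ≈ 48.1 m

V = 4Q/(πD²) = 4·0.130/(π·0.217²) = 3.515 m/s
Re = VD/ν = 3.515·0.217/1.00×10^-6 = 7.63×10^5 → turbulent
ε/D = 0.32/217 = 0.00147
Swamee-Jain: f = 0.02203
h_f = f(L/D)V²/(2g) = 0.02203·(752/0.217)·3.515²/(2·9.81) = 48.07 m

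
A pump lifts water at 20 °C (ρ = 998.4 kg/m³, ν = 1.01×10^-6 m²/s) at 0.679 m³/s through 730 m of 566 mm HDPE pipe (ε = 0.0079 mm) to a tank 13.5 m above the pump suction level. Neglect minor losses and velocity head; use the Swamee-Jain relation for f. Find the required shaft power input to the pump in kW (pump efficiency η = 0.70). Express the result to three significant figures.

P_shaft ≈ 180 kW

V = 4Q/(πD²) = 2.699 m/s; Re = 1.51×10^6; ε/D = 1.40×10^-5; f = 0.01127
h_f = f(L/D)V²/2g = 5.396 m
Total head H = z + h_f = 13.5 + 5.396 = 18.90 m
P_hyd = ρgQH = 998.4·9.81·0.679·18.90 = 125.7 kW
P_shaft = P_hyd/η = 125.7/0.70 = 179.5 kW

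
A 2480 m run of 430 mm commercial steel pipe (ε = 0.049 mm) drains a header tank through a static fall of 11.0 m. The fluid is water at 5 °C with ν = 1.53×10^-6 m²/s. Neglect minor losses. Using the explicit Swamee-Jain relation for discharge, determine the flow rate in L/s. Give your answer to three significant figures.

Q ≈ 231 L/s

Swamee-Jain (Type II): Q = -0.965·√(gD⁵h_f/L)·ln[ε/(3.7D) + √(3.17ν²L/(gD³h_f))]
√(gD⁵h_f/L) = √(9.81·0.430⁵·11.0/2480) = 0.02529
ε/(3.7D) = 3.08×10^-5; √(3.17ν²L/(gD³h_f)) = 4.63×10^-5
Q = -0.965·0.02529·ln(7.711×10^-5) = 0.2311 m³/s
Check: V = 1.59 m/s, Re = 4.47×10^5, f = 0.01481, h_f = 11.0 m ≈ 11.0 m ✓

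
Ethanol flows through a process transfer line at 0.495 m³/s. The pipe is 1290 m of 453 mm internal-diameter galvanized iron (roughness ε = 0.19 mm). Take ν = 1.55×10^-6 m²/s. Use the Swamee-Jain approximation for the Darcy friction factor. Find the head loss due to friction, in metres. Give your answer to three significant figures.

h_f ≈ 23.0 m

V = 4Q/(πD²) = 4·0.495/(π·0.453²) = 3.071 m/s
Re = VD/ν = 3.071·0.453/1.55×10^-6 = 8.98×10^5 → turbulent
ε/D = 0.19/453 = 4.19×10^-4
Swamee-Jain: f = 0.01679
h_f = f(L/D)V²/(2g) = 0.01679·(1290/0.453)·3.071²/(2·9.81) = 22.99 m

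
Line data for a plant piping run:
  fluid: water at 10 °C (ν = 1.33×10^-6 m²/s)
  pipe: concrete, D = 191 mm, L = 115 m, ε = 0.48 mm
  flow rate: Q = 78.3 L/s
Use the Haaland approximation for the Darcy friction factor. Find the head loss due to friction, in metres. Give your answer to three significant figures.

h_f ≈ 5.80 m

V = 4Q/(πD²) = 4·0.0783/(π·0.191²) = 2.733 m/s
Re = VD/ν = 2.733·0.191/1.33×10^-6 = 3.92×10^5 → turbulent
ε/D = 0.48/191 = 0.00251
Haaland: f = 0.02531
h_f = f(L/D)V²/(2g) = 0.02531·(115/0.191)·2.733²/(2·9.81) = 5.800 m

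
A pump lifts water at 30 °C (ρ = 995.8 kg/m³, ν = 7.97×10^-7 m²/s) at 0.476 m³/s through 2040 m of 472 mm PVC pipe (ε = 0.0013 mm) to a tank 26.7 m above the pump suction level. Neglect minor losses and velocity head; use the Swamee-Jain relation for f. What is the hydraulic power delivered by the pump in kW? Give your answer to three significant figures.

V = 4Q/(πD²) = 2.720 m/s; Re = 1.61×10^6; ε/D = 2.75×10^-6; f = 0.01082
h_f = f(L/D)V²/2g = 17.64 m
Total head H = z + h_f = 26.7 + 17.64 = 44.34 m
P_hyd = ρgQH = 995.8·9.81·0.476·44.34 = 206.2 kW

P_hyd ≈ 206 kW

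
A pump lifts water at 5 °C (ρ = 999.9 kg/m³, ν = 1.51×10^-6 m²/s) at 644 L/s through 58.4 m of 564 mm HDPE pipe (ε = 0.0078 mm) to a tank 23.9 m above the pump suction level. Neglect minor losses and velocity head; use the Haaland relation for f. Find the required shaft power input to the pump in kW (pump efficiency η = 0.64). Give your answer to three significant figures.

P_shaft ≈ 240 kW

V = 4Q/(πD²) = 2.578 m/s; Re = 9.63×10^5; ε/D = 1.38×10^-5; f = 0.01191
h_f = f(L/D)V²/2g = 0.4176 m
Total head H = z + h_f = 23.9 + 0.4176 = 24.32 m
P_hyd = ρgQH = 999.9·9.81·0.644·24.32 = 153.6 kW
P_shaft = P_hyd/η = 153.6/0.64 = 240.0 kW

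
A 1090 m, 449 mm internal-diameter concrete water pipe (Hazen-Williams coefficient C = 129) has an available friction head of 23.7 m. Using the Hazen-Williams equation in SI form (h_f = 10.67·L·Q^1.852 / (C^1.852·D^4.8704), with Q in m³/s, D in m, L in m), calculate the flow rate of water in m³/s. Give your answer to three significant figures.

Rearranging: Q = [h_f·C^1.852·D^4.8704 / (10.67·L)]^(1/1.852)
Q = [23.7·129^1.852·0.449^4.8704 / (10.67·1090)]^0.540 = 0.5535 m³/s

Q ≈ 0.554 m³/s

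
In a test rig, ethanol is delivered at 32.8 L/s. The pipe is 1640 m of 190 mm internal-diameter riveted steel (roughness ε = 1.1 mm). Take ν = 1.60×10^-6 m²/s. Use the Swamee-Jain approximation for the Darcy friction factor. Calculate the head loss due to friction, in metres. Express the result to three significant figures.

h_f ≈ 19.2 m

V = 4Q/(πD²) = 4·0.0328/(π·0.190²) = 1.157 m/s
Re = VD/ν = 1.157·0.190/1.60×10^-6 = 1.37×10^5 → turbulent
ε/D = 1.1/190 = 0.00579
Swamee-Jain: f = 0.03260
h_f = f(L/D)V²/(2g) = 0.03260·(1640/0.190)·1.157²/(2·9.81) = 19.19 m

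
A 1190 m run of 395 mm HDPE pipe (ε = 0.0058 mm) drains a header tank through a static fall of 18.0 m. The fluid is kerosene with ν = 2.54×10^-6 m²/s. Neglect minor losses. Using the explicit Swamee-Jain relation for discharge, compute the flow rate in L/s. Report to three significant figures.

Swamee-Jain (Type II): Q = -0.965·√(gD⁵h_f/L)·ln[ε/(3.7D) + √(3.17ν²L/(gD³h_f))]
√(gD⁵h_f/L) = √(9.81·0.395⁵·18.0/1190) = 0.03777
ε/(3.7D) = 3.97×10^-6; √(3.17ν²L/(gD³h_f)) = 4.73×10^-5
Q = -0.965·0.03777·ln(5.126×10^-5) = 0.3601 m³/s
Check: V = 2.94 m/s, Re = 4.57×10^5, f = 0.01353, h_f = 17.9 m ≈ 18.0 m ✓

Q ≈ 360 L/s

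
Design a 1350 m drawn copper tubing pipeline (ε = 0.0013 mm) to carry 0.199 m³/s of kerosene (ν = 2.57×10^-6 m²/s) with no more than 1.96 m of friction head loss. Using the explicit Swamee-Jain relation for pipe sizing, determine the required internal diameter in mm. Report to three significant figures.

D ≈ 520 mm

Swamee-Jain (Type III): D = 0.66·[ε^1.25·(LQ²/(gh_f))^4.75 + ν·Q^9.4·(L/(gh_f))^5.2]^0.04
LQ²/(gh_f) = 2.780; L/(gh_f) = 70.21
Term 1 = ε^1.25·(…)^4.75 = 5.65×10^-6; Term 2 = ν·Q^9.4·(…)^5.2 = 0.00263
D = 0.66·(5.65×10^-6 + 0.00263)^0.04 = 0.5205 m = 520 mm
Check: V = 0.935 m/s, Re = 1.89×10^5, f = 0.01572, h_f = 1.82 m ≈ 1.96 m ✓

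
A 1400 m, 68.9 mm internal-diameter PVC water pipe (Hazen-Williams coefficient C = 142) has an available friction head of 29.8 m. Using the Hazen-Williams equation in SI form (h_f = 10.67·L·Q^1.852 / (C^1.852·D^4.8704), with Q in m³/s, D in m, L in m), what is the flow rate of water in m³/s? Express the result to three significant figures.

Q ≈ 0.00436 m³/s

Rearranging: Q = [h_f·C^1.852·D^4.8704 / (10.67·L)]^(1/1.852)
Q = [29.8·142^1.852·0.0689^4.8704 / (10.67·1400)]^0.540 = 0.004356 m³/s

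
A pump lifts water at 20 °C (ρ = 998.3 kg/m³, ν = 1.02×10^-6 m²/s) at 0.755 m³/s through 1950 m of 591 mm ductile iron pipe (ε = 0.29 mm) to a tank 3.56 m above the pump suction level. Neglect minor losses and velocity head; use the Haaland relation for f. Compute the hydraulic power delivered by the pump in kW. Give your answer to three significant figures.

V = 4Q/(πD²) = 2.752 m/s; Re = 1.59×10^6; ε/D = 4.91×10^-4; f = 0.01695
h_f = f(L/D)V²/2g = 21.59 m
Total head H = z + h_f = 3.56 + 21.59 = 25.15 m
P_hyd = ρgQH = 998.3·9.81·0.755·25.15 = 185.9 kW

P_hyd ≈ 186 kW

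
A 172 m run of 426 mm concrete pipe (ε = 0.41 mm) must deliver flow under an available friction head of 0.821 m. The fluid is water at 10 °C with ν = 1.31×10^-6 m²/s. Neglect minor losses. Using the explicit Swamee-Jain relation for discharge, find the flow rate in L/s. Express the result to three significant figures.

Swamee-Jain (Type II): Q = -0.965·√(gD⁵h_f/L)·ln[ε/(3.7D) + √(3.17ν²L/(gD³h_f))]
√(gD⁵h_f/L) = √(9.81·0.426⁵·0.821/172) = 0.02563
ε/(3.7D) = 2.60×10^-4; √(3.17ν²L/(gD³h_f)) = 3.88×10^-5
Q = -0.965·0.02563·ln(2.989×10^-4) = 0.2007 m³/s
Check: V = 1.41 m/s, Re = 4.58×10^5, f = 0.02025, h_f = 0.826 m ≈ 0.821 m ✓

Q ≈ 201 L/s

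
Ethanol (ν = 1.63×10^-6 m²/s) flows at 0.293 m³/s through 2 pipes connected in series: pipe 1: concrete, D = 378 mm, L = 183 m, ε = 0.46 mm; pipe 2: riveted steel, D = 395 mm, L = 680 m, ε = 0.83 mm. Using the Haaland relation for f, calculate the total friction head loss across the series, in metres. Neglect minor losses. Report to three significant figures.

Pipe 1: V = 2.611 m/s, Re = 6.05×10^5, ε/D = 0.00122, f = 0.02103, h_1 = f(L/D)V²/2g = 3.537 m
Pipe 2: V = 2.391 m/s, Re = 5.79×10^5, ε/D = 0.00210, f = 0.02405, h_2 = f(L/D)V²/2g = 12.06 m
Series → Q common, losses add: H = Σh = 15.60 m

H ≈ 15.6 m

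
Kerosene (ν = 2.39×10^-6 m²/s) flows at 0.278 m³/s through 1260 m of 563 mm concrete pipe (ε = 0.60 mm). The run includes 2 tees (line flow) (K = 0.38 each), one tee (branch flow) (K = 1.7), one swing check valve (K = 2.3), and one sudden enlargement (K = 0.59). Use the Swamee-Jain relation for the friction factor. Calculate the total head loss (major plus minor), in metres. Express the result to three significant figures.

V = 4Q/(πD²) = 1.117 m/s; V²/2g = 0.06356 m
Re = 2.63×10^5, ε/D = 0.00107 → f = 0.02114 (Swamee-Jain)
Major: h_f = f(L/D)·V²/2g = 0.02114·2238·0.06356 = 3.007 m
Minor: ΣK = 5.35; h_m = ΣK·V²/2g = 0.3400 m
Total H_L = 3.007 + 0.3400 = 3.347 m

H_L ≈ 3.35 m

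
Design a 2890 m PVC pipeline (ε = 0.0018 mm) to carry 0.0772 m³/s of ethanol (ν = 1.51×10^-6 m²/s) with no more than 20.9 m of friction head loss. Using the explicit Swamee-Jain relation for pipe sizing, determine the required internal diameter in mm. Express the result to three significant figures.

Swamee-Jain (Type III): D = 0.66·[ε^1.25·(LQ²/(gh_f))^4.75 + ν·Q^9.4·(L/(gh_f))^5.2]^0.04
LQ²/(gh_f) = 0.08401; L/(gh_f) = 14.10
Term 1 = ε^1.25·(…)^4.75 = 5.12×10^-13; Term 2 = ν·Q^9.4·(…)^5.2 = 4.99×10^-11
D = 0.66·(5.12×10^-13 + 4.99×10^-11)^0.04 = 0.2556 m = 256 mm
Check: V = 1.50 m/s, Re = 2.55×10^5, f = 0.01490, h_f = 19.4 m ≈ 20.9 m ✓

D ≈ 256 mm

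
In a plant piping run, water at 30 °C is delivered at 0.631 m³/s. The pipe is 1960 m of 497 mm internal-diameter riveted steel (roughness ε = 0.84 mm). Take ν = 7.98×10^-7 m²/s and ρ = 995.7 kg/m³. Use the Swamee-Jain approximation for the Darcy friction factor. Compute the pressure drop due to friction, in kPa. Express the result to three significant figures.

V = 4Q/(πD²) = 4·0.631/(π·0.497²) = 3.253 m/s
Re = VD/ν = 3.253·0.497/7.98×10^-7 = 2.03×10^6 → turbulent
ε/D = 0.84/497 = 0.00169
Swamee-Jain: f = 0.02256
h_f = f(L/D)V²/(2g) = 0.02256·(1960/0.497)·3.253²/(2·9.81) = 47.97 m
Δp = ρg·h_f = 995.7·9.81·47.97 = 468.6 kPa

Δp ≈ 469 kPa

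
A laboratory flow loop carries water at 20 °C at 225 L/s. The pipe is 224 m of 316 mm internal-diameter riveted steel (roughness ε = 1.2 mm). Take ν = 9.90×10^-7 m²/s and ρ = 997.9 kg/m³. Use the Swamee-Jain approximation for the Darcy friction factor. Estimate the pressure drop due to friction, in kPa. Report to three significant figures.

V = 4Q/(πD²) = 4·0.225/(π·0.316²) = 2.869 m/s
Re = VD/ν = 2.869·0.316/9.90×10^-7 = 9.16×10^5 → turbulent
ε/D = 1.2/316 = 0.00380
Swamee-Jain: f = 0.02818
h_f = f(L/D)V²/(2g) = 0.02818·(224/0.316)·2.869²/(2·9.81) = 8.381 m
Δp = ρg·h_f = 997.9·9.81·8.381 = 82.04 kPa

Δp ≈ 82.0 kPa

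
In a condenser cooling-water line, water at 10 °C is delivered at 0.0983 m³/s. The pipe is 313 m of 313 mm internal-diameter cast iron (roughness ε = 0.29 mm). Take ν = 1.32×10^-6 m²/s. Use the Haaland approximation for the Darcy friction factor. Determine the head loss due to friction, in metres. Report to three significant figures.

h_f ≈ 1.68 m

V = 4Q/(πD²) = 4·0.0983/(π·0.313²) = 1.278 m/s
Re = VD/ν = 1.278·0.313/1.32×10^-6 = 3.03×10^5 → turbulent
ε/D = 0.29/313 = 9.27×10^-4
Haaland: f = 0.02020
h_f = f(L/D)V²/(2g) = 0.02020·(313/0.313)·1.278²/(2·9.81) = 1.680 m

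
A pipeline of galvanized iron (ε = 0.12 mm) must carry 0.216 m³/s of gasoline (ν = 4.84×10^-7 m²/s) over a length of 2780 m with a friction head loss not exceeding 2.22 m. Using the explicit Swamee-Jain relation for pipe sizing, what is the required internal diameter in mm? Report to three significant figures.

Swamee-Jain (Type III): D = 0.66·[ε^1.25·(LQ²/(gh_f))^4.75 + ν·Q^9.4·(L/(gh_f))^5.2]^0.04
LQ²/(gh_f) = 5.956; L/(gh_f) = 127.7
Term 1 = ε^1.25·(…)^4.75 = 0.0602; Term 2 = ν·Q^9.4·(…)^5.2 = 0.0240
D = 0.66·(0.0602 + 0.0240)^0.04 = 0.5978 m = 598 mm
Check: V = 0.770 m/s, Re = 9.51×10^5, f = 0.01482, h_f = 2.08 m ≈ 2.22 m ✓

D ≈ 598 mm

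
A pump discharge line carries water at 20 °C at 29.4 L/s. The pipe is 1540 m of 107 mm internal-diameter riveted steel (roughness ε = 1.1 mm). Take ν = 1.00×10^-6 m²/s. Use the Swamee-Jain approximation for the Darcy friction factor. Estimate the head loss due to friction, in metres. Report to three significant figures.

h_f ≈ 302 m

V = 4Q/(πD²) = 4·0.0294/(π·0.107²) = 3.270 m/s
Re = VD/ν = 3.270·0.107/1.00×10^-6 = 3.50×10^5 → turbulent
ε/D = 1.1/107 = 0.0103
Swamee-Jain: f = 0.03853
h_f = f(L/D)V²/(2g) = 0.03853·(1540/0.107)·3.270²/(2·9.81) = 302.2 m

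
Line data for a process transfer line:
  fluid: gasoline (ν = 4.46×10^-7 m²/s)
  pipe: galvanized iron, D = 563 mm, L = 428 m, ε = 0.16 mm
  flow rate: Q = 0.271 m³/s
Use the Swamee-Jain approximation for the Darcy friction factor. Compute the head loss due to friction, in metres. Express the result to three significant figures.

h_f ≈ 0.708 m

V = 4Q/(πD²) = 4·0.271/(π·0.563²) = 1.089 m/s
Re = VD/ν = 1.089·0.563/4.46×10^-7 = 1.37×10^6 → turbulent
ε/D = 0.16/563 = 2.84×10^-4
Swamee-Jain: f = 0.01542
h_f = f(L/D)V²/(2g) = 0.01542·(428/0.563)·1.089²/(2·9.81) = 0.7078 m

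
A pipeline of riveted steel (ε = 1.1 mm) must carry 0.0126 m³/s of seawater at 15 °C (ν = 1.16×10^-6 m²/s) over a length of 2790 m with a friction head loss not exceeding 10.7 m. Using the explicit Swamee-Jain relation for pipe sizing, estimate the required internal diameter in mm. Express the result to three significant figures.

Swamee-Jain (Type III): D = 0.66·[ε^1.25·(LQ²/(gh_f))^4.75 + ν·Q^9.4·(L/(gh_f))^5.2]^0.04
LQ²/(gh_f) = 0.004220; L/(gh_f) = 26.58
Term 1 = ε^1.25·(…)^4.75 = 1.05×10^-15; Term 2 = ν·Q^9.4·(…)^5.2 = 4.13×10^-17
D = 0.66·(1.05×10^-15 + 4.13×10^-17)^0.04 = 0.1664 m = 166 mm
Check: V = 0.580 m/s, Re = 8.31×10^4, f = 0.03433, h_f = 9.86 m ≈ 10.7 m ✓

D ≈ 166 mm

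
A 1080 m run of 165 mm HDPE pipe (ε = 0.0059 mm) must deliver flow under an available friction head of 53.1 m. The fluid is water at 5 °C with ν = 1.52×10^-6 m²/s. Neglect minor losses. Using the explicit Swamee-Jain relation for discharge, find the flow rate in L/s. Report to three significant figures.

Swamee-Jain (Type II): Q = -0.965·√(gD⁵h_f/L)·ln[ε/(3.7D) + √(3.17ν²L/(gD³h_f))]
√(gD⁵h_f/L) = √(9.81·0.165⁵·53.1/1080) = 0.007680
ε/(3.7D) = 9.66×10^-6; √(3.17ν²L/(gD³h_f)) = 5.81×10^-5
Q = -0.965·0.007680·ln(6.780×10^-5) = 0.07114 m³/s
Check: V = 3.33 m/s, Re = 3.61×10^5, f = 0.01434, h_f = 53.0 m ≈ 53.1 m ✓

Q ≈ 71.1 L/s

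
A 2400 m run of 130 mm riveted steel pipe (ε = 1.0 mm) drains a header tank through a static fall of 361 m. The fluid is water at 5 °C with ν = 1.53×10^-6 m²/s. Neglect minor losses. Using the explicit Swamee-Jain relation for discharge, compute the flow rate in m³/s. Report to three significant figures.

Q ≈ 0.0440 m³/s

Swamee-Jain (Type II): Q = -0.965·√(gD⁵h_f/L)·ln[ε/(3.7D) + √(3.17ν²L/(gD³h_f))]
√(gD⁵h_f/L) = √(9.81·0.130⁵·361/2400) = 0.007402
ε/(3.7D) = 0.00208; √(3.17ν²L/(gD³h_f)) = 4.78×10^-5
Q = -0.965·0.007402·ln(0.002127) = 0.04395 m³/s
Check: V = 3.31 m/s, Re = 2.81×10^5, f = 0.03514, h_f = 362 m ≈ 361 m ✓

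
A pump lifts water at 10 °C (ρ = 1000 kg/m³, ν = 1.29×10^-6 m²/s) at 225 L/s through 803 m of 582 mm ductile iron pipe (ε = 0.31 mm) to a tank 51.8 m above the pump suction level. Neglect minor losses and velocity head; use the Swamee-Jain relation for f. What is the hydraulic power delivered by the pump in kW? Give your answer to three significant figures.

P_hyd ≈ 116 kW

V = 4Q/(πD²) = 0.8458 m/s; Re = 3.82×10^5; ε/D = 5.33×10^-4; f = 0.01824
h_f = f(L/D)V²/2g = 0.9173 m
Total head H = z + h_f = 51.8 + 0.9173 = 52.72 m
P_hyd = ρgQH = 1000·9.81·0.225·52.72 = 116.4 kW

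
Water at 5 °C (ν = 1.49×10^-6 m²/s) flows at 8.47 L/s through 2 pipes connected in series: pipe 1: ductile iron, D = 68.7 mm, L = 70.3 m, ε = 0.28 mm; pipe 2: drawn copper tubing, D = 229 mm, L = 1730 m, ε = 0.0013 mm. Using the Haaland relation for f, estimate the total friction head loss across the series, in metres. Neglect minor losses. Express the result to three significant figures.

H ≈ 8.42 m

Pipe 1: V = 2.285 m/s, Re = 1.05×10^5, ε/D = 0.00408, f = 0.02955, h_1 = f(L/D)V²/2g = 8.046 m
Pipe 2: V = 0.2056 m/s, Re = 3.16×10^4, ε/D = 5.68×10^-6, f = 0.02304, h_2 = f(L/D)V²/2g = 0.3751 m
Series → Q common, losses add: H = Σh = 8.421 m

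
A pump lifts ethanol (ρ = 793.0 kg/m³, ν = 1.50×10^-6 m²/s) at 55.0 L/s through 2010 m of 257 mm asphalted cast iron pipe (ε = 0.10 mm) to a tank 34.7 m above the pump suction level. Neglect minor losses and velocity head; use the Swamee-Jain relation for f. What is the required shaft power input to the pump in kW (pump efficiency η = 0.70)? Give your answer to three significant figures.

P_shaft ≈ 26.3 kW

V = 4Q/(πD²) = 1.060 m/s; Re = 1.82×10^5; ε/D = 3.89×10^-4; f = 0.01851
h_f = f(L/D)V²/2g = 8.294 m
Total head H = z + h_f = 34.7 + 8.294 = 42.99 m
P_hyd = ρgQH = 793.0·9.81·0.0550·42.99 = 18.40 kW
P_shaft = P_hyd/η = 18.40/0.70 = 26.28 kW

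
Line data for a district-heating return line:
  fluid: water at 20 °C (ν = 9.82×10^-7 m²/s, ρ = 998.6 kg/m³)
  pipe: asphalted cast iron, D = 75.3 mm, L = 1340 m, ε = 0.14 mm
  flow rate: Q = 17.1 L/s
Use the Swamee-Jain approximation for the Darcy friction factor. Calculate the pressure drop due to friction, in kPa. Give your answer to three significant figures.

V = 4Q/(πD²) = 4·0.0171/(π·0.0753²) = 3.840 m/s
Re = VD/ν = 3.840·0.0753/9.82×10^-7 = 2.94×10^5 → turbulent
ε/D = 0.14/75.3 = 0.00186
Swamee-Jain: f = 0.02377
h_f = f(L/D)V²/(2g) = 0.02377·(1340/0.0753)·3.840²/(2·9.81) = 317.9 m
Δp = ρg·h_f = 998.6·9.81·317.9 = 3114 kPa

Δp ≈ 3110 kPa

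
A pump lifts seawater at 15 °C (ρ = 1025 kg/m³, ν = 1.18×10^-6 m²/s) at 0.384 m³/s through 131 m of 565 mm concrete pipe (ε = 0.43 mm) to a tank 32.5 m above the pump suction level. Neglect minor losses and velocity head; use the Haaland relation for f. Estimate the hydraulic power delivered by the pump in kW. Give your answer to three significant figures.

V = 4Q/(πD²) = 1.532 m/s; Re = 7.33×10^5; ε/D = 7.61×10^-4; f = 0.01887
h_f = f(L/D)V²/2g = 0.5230 m
Total head H = z + h_f = 32.5 + 0.5230 = 33.02 m
P_hyd = ρgQH = 1025·9.81·0.384·33.02 = 127.5 kW

P_hyd ≈ 128 kW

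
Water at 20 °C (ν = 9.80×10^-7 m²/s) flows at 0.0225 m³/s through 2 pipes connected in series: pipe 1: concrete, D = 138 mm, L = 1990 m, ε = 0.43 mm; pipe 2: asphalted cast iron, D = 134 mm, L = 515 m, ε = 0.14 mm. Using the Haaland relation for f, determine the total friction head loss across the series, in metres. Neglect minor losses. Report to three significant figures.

Pipe 1: V = 1.504 m/s, Re = 2.12×10^5, ε/D = 0.00312, f = 0.02705, h_1 = f(L/D)V²/2g = 44.99 m
Pipe 2: V = 1.595 m/s, Re = 2.18×10^5, ε/D = 0.00104, f = 0.02100, h_2 = f(L/D)V²/2g = 10.47 m
Series → Q common, losses add: H = Σh = 55.46 m

H ≈ 55.5 m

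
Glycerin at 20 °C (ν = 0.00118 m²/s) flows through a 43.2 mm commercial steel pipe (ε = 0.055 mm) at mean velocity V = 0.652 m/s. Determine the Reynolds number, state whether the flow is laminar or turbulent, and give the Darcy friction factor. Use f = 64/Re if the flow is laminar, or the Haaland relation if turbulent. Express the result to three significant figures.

Re = VD/ν = 0.6520·0.0432/0.00118 = 23.9
Re < 2300 → laminar → f = 64/Re = 2.681

Re ≈ 23.9; laminar; f = 64/Re ≈ 2.68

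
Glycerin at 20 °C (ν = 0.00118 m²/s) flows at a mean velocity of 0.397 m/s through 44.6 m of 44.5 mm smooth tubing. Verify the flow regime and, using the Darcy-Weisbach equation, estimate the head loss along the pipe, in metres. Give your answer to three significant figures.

Re = VD/ν = 0.397·0.04450/0.00118 = 15.0 → laminar (Re < 2300)
f = 64/Re = 4.275
h_f = f(L/D)V²/(2g) = 4.275·(44.6/0.04450)·0.397²/(2·9.81) = 34.42 m

h_f ≈ 34.4 m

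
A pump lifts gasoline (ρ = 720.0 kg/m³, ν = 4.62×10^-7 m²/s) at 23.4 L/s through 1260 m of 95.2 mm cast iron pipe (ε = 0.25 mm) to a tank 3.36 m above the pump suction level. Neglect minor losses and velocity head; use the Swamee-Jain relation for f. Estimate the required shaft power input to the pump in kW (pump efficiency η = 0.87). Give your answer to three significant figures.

P_shaft ≈ 36.0 kW

V = 4Q/(πD²) = 3.287 m/s; Re = 6.77×10^5; ε/D = 0.00263; f = 0.02553
h_f = f(L/D)V²/2g = 186.1 m
Total head H = z + h_f = 3.36 + 186.1 = 189.5 m
P_hyd = ρgQH = 720.0·9.81·0.0234·189.5 = 31.31 kW
P_shaft = P_hyd/η = 31.31/0.87 = 35.99 kW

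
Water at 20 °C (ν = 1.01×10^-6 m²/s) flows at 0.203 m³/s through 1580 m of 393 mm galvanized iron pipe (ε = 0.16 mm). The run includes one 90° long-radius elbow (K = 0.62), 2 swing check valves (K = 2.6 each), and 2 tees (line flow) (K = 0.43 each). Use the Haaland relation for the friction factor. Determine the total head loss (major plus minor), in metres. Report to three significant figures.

H_L ≈ 10.6 m

V = 4Q/(πD²) = 1.673 m/s; V²/2g = 0.1427 m
Re = 6.51×10^5, ε/D = 4.07×10^-4 → f = 0.01675 (Haaland)
Major: h_f = f(L/D)·V²/2g = 0.01675·4020·0.1427 = 9.612 m
Minor: ΣK = 6.68; h_m = ΣK·V²/2g = 0.9535 m
Total H_L = 9.612 + 0.9535 = 10.57 m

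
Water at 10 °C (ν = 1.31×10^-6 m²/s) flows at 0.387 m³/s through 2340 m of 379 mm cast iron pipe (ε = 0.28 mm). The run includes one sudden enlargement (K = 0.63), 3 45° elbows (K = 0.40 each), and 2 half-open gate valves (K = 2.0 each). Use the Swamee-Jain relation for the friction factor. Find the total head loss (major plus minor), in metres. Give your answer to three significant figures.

V = 4Q/(πD²) = 3.430 m/s; V²/2g = 0.5998 m
Re = 9.92×10^5, ε/D = 7.39×10^-4 → f = 0.01874 (Swamee-Jain)
Major: h_f = f(L/D)·V²/2g = 0.01874·6174·0.5998 = 69.40 m
Minor: ΣK = 5.83; h_m = ΣK·V²/2g = 3.497 m
Total H_L = 69.40 + 3.497 = 72.90 m

H_L ≈ 72.9 m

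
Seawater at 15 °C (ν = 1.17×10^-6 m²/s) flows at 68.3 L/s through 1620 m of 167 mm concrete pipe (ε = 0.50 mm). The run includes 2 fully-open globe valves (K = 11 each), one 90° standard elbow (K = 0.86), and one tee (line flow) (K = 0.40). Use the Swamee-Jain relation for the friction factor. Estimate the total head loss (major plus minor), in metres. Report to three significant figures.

V = 4Q/(πD²) = 3.118 m/s; V²/2g = 0.4956 m
Re = 4.45×10^5, ε/D = 0.00299 → f = 0.02657 (Swamee-Jain)
Major: h_f = f(L/D)·V²/2g = 0.02657·9701·0.4956 = 127.7 m
Minor: ΣK = 23.3; h_m = ΣK·V²/2g = 11.53 m
Total H_L = 127.7 + 11.53 = 139.3 m

H_L ≈ 139 m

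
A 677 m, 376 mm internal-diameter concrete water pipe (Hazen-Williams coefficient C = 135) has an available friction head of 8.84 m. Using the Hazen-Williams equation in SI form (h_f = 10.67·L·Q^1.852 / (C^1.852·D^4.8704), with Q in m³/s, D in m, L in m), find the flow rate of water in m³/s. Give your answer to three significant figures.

Rearranging: Q = [h_f·C^1.852·D^4.8704 / (10.67·L)]^(1/1.852)
Q = [8.84·135^1.852·0.376^4.8704 / (10.67·677)]^0.540 = 0.2758 m³/s

Q ≈ 0.276 m³/s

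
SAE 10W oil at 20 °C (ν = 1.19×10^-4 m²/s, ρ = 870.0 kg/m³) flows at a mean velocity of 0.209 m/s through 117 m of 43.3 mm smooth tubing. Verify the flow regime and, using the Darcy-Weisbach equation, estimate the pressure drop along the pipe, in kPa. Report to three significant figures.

Δp ≈ 43.2 kPa

Re = VD/ν = 0.209·0.04330/1.19×10^-4 = 76.0 → laminar (Re < 2300)
f = 64/Re = 0.8416
h_f = f(L/D)V²/(2g) = 0.8416·(117/0.04330)·0.209²/(2·9.81) = 5.063 m
Δp = ρg·h_f = 870.0·9.81·5.063 = 43.21 kPa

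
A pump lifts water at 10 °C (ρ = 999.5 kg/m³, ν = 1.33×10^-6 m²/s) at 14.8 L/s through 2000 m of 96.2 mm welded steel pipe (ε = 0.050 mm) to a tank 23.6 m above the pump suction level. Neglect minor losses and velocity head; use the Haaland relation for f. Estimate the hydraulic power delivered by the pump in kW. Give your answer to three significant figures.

V = 4Q/(πD²) = 2.036 m/s; Re = 1.47×10^5; ε/D = 5.20×10^-4; f = 0.01928
h_f = f(L/D)V²/2g = 84.71 m
Total head H = z + h_f = 23.6 + 84.71 = 108.3 m
P_hyd = ρgQH = 999.5·9.81·0.0148·108.3 = 15.72 kW

P_hyd ≈ 15.7 kW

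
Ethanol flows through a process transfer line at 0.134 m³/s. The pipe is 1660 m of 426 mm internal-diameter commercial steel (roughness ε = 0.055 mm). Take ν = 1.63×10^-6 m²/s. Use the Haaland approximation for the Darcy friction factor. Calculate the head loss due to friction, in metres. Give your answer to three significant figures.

V = 4Q/(πD²) = 4·0.134/(π·0.426²) = 0.9401 m/s
Re = VD/ν = 0.9401·0.426/1.63×10^-6 = 2.46×10^5 → turbulent
ε/D = 0.055/426 = 1.29×10^-4
Haaland: f = 0.01591
h_f = f(L/D)V²/(2g) = 0.01591·(1660/0.426)·0.9401²/(2·9.81) = 2.792 m

h_f ≈ 2.79 m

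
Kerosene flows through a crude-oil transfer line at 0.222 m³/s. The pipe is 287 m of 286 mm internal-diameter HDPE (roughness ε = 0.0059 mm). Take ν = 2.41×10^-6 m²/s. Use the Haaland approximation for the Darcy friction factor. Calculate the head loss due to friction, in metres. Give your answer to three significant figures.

h_f ≈ 8.40 m

V = 4Q/(πD²) = 4·0.222/(π·0.286²) = 3.456 m/s
Re = VD/ν = 3.456·0.286/2.41×10^-6 = 4.10×10^5 → turbulent
ε/D = 0.0059/286 = 2.06×10^-5
Haaland: f = 0.01375
h_f = f(L/D)V²/(2g) = 0.01375·(287/0.286)·3.456²/(2·9.81) = 8.399 m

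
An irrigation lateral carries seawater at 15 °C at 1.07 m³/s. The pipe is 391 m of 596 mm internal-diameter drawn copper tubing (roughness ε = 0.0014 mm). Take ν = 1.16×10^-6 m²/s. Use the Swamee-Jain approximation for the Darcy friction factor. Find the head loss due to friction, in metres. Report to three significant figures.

V = 4Q/(πD²) = 4·1.07/(π·0.596²) = 3.835 m/s
Re = VD/ν = 3.835·0.596/1.16×10^-6 = 1.97×10^6 → turbulent
ε/D = 0.0014/596 = 2.35×10^-6
Swamee-Jain: f = 0.01048
h_f = f(L/D)V²/(2g) = 0.01048·(391/0.596)·3.835²/(2·9.81) = 5.154 m

h_f ≈ 5.15 m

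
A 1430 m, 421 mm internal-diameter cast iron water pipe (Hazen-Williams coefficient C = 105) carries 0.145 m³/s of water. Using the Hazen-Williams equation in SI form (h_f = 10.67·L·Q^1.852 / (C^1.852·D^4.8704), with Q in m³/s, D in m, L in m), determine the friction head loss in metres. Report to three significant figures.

h_f ≈ 5.21 m

h_f = 10.67·1430·0.145^1.852 / (105^1.852·0.421^4.8704) = 5.212 m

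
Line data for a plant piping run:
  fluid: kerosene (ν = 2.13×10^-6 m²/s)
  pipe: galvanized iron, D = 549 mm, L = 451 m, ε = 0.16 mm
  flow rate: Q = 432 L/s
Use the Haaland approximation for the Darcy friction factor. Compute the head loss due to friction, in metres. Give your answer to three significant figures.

V = 4Q/(πD²) = 4·0.432/(π·0.549²) = 1.825 m/s
Re = VD/ν = 1.825·0.549/2.13×10^-6 = 4.70×10^5 → turbulent
ε/D = 0.16/549 = 2.91×10^-4
Haaland: f = 0.01615
h_f = f(L/D)V²/(2g) = 0.01615·(451/0.549)·1.825²/(2·9.81) = 2.252 m

h_f ≈ 2.25 m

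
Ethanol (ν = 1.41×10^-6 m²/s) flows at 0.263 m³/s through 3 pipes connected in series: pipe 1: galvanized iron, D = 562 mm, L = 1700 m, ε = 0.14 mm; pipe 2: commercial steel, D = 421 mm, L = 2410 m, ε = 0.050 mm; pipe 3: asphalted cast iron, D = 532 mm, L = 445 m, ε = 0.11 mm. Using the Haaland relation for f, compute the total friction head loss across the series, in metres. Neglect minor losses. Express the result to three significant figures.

H ≈ 18.6 m

Pipe 1: V = 1.060 m/s, Re = 4.23×10^5, ε/D = 2.49×10^-4, f = 0.01594, h_1 = f(L/D)V²/2g = 2.762 m
Pipe 2: V = 1.889 m/s, Re = 5.64×10^5, ε/D = 1.19×10^-4, f = 0.01429, h_2 = f(L/D)V²/2g = 14.88 m
Pipe 3: V = 1.183 m/s, Re = 4.46×10^5, ε/D = 2.07×10^-4, f = 0.01550, h_3 = f(L/D)V²/2g = 0.9251 m
Series → Q common, losses add: H = Σh = 18.57 m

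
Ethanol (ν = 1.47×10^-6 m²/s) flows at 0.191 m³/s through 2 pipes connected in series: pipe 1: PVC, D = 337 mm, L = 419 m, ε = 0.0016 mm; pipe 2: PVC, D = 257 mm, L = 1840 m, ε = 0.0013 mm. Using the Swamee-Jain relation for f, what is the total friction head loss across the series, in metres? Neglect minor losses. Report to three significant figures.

Pipe 1: V = 2.141 m/s, Re = 4.91×10^5, ε/D = 4.75×10^-6, f = 0.01321, h_1 = f(L/D)V²/2g = 3.838 m
Pipe 2: V = 3.682 m/s, Re = 6.44×10^5, ε/D = 5.06×10^-6, f = 0.01261, h_2 = f(L/D)V²/2g = 62.40 m
Series → Q common, losses add: H = Σh = 66.24 m

H ≈ 66.2 m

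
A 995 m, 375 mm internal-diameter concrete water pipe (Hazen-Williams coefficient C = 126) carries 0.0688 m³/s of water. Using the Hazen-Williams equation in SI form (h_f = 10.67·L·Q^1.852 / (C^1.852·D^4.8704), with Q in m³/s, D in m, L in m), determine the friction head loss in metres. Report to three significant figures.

h_f ≈ 1.14 m

h_f = 10.67·995·0.0688^1.852 / (126^1.852·0.375^4.8704) = 1.143 m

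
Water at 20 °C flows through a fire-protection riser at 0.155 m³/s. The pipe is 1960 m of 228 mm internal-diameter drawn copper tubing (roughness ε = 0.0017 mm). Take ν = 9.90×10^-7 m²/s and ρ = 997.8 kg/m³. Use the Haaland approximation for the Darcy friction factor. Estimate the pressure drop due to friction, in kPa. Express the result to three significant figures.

V = 4Q/(πD²) = 4·0.155/(π·0.228²) = 3.796 m/s
Re = VD/ν = 3.796·0.228/9.90×10^-7 = 8.74×10^5 → turbulent
ε/D = 0.0017/228 = 7.46×10^-6
Haaland: f = 0.01197
h_f = f(L/D)V²/(2g) = 0.01197·(1960/0.228)·3.796²/(2·9.81) = 75.60 m
Δp = ρg·h_f = 997.8·9.81·75.60 = 740.0 kPa

Δp ≈ 740 kPa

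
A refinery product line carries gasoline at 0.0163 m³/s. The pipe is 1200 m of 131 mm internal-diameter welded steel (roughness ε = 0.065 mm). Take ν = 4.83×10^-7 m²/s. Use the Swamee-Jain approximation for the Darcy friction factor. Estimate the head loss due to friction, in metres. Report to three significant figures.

h_f ≈ 12.4 m

V = 4Q/(πD²) = 4·0.0163/(π·0.131²) = 1.209 m/s
Re = VD/ν = 1.209·0.131/4.83×10^-7 = 3.28×10^5 → turbulent
ε/D = 0.065/131 = 4.96×10^-4
Swamee-Jain: f = 0.01819
h_f = f(L/D)V²/(2g) = 0.01819·(1200/0.131)·1.209²/(2·9.81) = 12.42 m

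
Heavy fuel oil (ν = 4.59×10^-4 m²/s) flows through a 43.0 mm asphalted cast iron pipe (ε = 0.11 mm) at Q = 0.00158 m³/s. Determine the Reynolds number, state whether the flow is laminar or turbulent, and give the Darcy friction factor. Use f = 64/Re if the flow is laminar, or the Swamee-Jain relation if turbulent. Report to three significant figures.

V = 4Q/(πD²) = 1.088 m/s
Re = VD/ν = 1.088·0.0430/4.59×10^-4 = 102
Re < 2300 → laminar → f = 64/Re = 0.6279

Re ≈ 102; laminar; f = 64/Re ≈ 0.628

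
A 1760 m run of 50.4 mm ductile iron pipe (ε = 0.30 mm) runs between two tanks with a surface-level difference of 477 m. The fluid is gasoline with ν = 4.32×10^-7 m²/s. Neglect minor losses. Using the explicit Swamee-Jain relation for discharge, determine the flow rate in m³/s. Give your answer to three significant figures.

Q ≈ 0.00575 m³/s

Swamee-Jain (Type II): Q = -0.965·√(gD⁵h_f/L)·ln[ε/(3.7D) + √(3.17ν²L/(gD³h_f))]
√(gD⁵h_f/L) = √(9.81·0.0504⁵·477/1760) = 9.299×10^-4
ε/(3.7D) = 0.00161; √(3.17ν²L/(gD³h_f)) = 4.17×10^-5
Q = -0.965·9.299×10^-4·ln(0.001650) = 0.005749 m³/s
Check: V = 2.88 m/s, Re = 3.36×10^5, f = 0.03241, h_f = 479 m ≈ 477 m ✓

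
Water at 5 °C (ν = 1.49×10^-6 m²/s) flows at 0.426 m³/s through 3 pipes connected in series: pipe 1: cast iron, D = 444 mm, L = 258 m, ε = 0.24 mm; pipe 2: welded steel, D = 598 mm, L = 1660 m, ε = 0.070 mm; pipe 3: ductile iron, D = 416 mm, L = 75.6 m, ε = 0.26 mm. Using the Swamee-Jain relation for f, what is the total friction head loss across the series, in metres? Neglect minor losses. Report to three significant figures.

H ≈ 10.3 m

Pipe 1: V = 2.751 m/s, Re = 8.20×10^5, ε/D = 5.41×10^-4, f = 0.01767, h_1 = f(L/D)V²/2g = 3.963 m
Pipe 2: V = 1.517 m/s, Re = 6.09×10^5, ε/D = 1.17×10^-4, f = 0.01437, h_2 = f(L/D)V²/2g = 4.676 m
Pipe 3: V = 3.134 m/s, Re = 8.75×10^5, ε/D = 6.25×10^-4, f = 0.01816, h_3 = f(L/D)V²/2g = 1.652 m
Series → Q common, losses add: H = Σh = 10.29 m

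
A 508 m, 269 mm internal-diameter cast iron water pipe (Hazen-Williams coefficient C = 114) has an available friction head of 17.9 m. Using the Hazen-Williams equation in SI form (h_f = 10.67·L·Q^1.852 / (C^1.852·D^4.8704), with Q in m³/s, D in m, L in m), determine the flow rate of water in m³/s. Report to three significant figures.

Q ≈ 0.165 m³/s

Rearranging: Q = [h_f·C^1.852·D^4.8704 / (10.67·L)]^(1/1.852)
Q = [17.9·114^1.852·0.269^4.8704 / (10.67·508)]^0.540 = 0.1650 m³/s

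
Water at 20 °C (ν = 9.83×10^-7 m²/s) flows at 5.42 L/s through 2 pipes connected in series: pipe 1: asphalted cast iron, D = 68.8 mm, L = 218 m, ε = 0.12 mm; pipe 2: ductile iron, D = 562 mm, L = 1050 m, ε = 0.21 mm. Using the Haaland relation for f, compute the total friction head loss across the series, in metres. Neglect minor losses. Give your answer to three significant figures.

Pipe 1: V = 1.458 m/s, Re = 1.02×10^5, ε/D = 0.00174, f = 0.02425, h_1 = f(L/D)V²/2g = 8.324 m
Pipe 2: V = 0.02185 m/s, Re = 1.25×10^4, ε/D = 3.74×10^-4, f = 0.02959, h_2 = f(L/D)V²/2g = 0.001345 m
Series → Q common, losses add: H = Σh = 8.325 m

H ≈ 8.33 m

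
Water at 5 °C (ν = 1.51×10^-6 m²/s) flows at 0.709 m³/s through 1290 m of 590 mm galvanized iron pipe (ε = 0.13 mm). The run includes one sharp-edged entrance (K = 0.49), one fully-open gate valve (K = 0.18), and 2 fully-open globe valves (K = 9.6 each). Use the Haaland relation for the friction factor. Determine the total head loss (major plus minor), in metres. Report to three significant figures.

V = 4Q/(πD²) = 2.593 m/s; V²/2g = 0.3428 m
Re = 1.01×10^6, ε/D = 2.20×10^-4 → f = 0.01481 (Haaland)
Major: h_f = f(L/D)·V²/2g = 0.01481·2186·0.3428 = 11.10 m
Minor: ΣK = 19.9; h_m = ΣK·V²/2g = 6.811 m
Total H_L = 11.10 + 6.811 = 17.91 m

H_L ≈ 17.9 m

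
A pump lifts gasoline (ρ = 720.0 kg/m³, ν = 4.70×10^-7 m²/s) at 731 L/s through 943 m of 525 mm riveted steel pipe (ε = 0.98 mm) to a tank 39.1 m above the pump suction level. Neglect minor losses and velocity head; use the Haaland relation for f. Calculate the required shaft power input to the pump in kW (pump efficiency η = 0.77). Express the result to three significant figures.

V = 4Q/(πD²) = 3.377 m/s; Re = 3.77×10^6; ε/D = 0.00187; f = 0.02309
h_f = f(L/D)V²/2g = 24.10 m
Total head H = z + h_f = 39.1 + 24.10 = 63.20 m
P_hyd = ρgQH = 720.0·9.81·0.731·63.20 = 326.3 kW
P_shaft = P_hyd/η = 326.3/0.77 = 423.8 kW

P_shaft ≈ 424 kW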